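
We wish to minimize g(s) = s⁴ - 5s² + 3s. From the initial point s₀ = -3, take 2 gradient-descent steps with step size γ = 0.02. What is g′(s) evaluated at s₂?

g′(s) = 4s³ - 10s + 3
Step 1: g′(-3) = -75; s₁ = -3 − 0.02·(-75) = -1.5
Step 2: g′(-1.5) = 4.5; s₂ = -1.5 − 0.02·4.5 = -1.59
g′(s) at (-1.59) = 2.821284

2.821284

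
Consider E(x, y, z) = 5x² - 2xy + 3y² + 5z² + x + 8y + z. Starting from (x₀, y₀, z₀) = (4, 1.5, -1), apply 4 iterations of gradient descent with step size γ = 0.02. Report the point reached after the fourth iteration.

∇E = (10x - 2y + 1, -2x + 6y + 8, 10z + 1)
(x₁, y₁, z₁) = (4, 1.5, -1) − 0.02·(38, 9, -9) = (3.24, 1.32, -0.82)
(x₂, y₂, z₂) = (3.24, 1.32, -0.82) − 0.02·(30.76, 9.44, -7.2) = (2.6248, 1.1312, -0.676)
(x₃, y₃, z₃) = (2.6248, 1.1312, -0.676) − 0.02·(24.9856, 9.5376, -5.76) = (2.125088, 0.940448, -0.5608)
(x₄, y₄, z₄) = (2.125088, 0.940448, -0.5608) − 0.02·(20.369984, 9.392512, -4.608) = (1.71768832, 0.75259776, -0.46864)

(1.71768832, 0.75259776, -0.46864)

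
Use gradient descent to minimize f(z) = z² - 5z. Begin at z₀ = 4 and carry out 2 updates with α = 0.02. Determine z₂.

f′(z) = 2z - 5
z₁ = 4 − 0.02·3 = 3.94
z₂ = 3.94 − 0.02·2.88 = 3.8824

3.8824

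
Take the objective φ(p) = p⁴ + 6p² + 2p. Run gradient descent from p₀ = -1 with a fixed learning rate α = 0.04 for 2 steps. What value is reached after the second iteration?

φ′(p) = 4p³ + 12p + 2
p₁ = -1 − 0.04·(-14) = -0.44
p₂ = -0.44 − 0.04·(-3.620736) = -0.29517056

-0.29517056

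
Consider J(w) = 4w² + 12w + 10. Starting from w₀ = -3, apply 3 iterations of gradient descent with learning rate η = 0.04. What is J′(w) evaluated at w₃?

-3.773184

J′(w) = 8w + 12
w₁ = -3 − 0.04·(-12) = -2.52
w₂ = -2.52 − 0.04·(-8.16) = -2.1936
w₃ = -2.1936 − 0.04·(-5.5488) = -1.971648
J′(w) at (-1.971648) = -3.773184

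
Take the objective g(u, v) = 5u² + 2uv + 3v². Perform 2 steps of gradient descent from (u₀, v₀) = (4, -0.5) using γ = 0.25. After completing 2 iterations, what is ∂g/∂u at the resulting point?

102.5

∇g = (10u + 2v, 2u + 6v)
Step 1: at (4, -0.5), ∇g = (39, 5) → (4, -0.5) − 0.25·(39, 5) = (-5.75, -1.75)
Step 2: at (-5.75, -1.75), ∇g = (-61, -22) → (-5.75, -1.75) − 0.25·(-61, -22) = (9.5, 3.75)
∂g/∂u at (9.5, 3.75) = 102.5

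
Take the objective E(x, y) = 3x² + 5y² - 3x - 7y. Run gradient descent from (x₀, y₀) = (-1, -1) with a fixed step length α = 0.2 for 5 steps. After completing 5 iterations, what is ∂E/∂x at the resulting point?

∇E = (6x - 3, 10y - 7)
(x₁, y₁) = (-1, -1) − 0.2·(-9, -17) = (0.8, 2.4)
(x₂, y₂) = (0.8, 2.4) − 0.2·(1.8, 17) = (0.44, -1)
(x₃, y₃) = (0.44, -1) − 0.2·(-0.36, -17) = (0.512, 2.4)
(x₄, y₄) = (0.512, 2.4) − 0.2·(0.072, 17) = (0.4976, -1)
(x₅, y₅) = (0.4976, -1) − 0.2·(-0.0144, -17) = (0.50048, 2.4)
∂E/∂x at (0.50048, 2.4) = 0.00288

0.00288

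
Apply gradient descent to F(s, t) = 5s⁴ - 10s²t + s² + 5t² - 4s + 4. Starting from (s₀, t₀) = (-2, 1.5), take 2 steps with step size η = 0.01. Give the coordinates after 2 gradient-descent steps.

∇F = (20s³ - 20st + 2s - 4, -10s² + 10t)
Step 1: at (-2, 1.5), ∇F = (-108, -25) → (-2, 1.5) − 0.01·(-108, -25) = (-0.92, 1.75)
Step 2: at (-0.92, 1.75), ∇F = (10.78624, 9.036) → (-0.92, 1.75) − 0.01·(10.78624, 9.036) = (-1.0278624, 1.65964)

(-1.0278624, 1.65964)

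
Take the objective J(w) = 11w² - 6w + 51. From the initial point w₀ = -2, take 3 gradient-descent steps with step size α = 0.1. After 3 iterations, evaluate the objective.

J′(w) = 22w - 6
Step 1: J′(-2) = -50; w₁ = -2 − 0.1·(-50) = 3
Step 2: J′(3) = 60; w₂ = 3 − 0.1·60 = -3
Step 3: J′(-3) = -72; w₃ = -3 − 0.1·(-72) = 4.2
J(4.2) = 219.84

219.84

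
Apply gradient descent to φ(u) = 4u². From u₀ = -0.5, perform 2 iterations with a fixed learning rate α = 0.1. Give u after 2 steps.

-0.02

φ′(u) = 8u
u₁ = -0.5 − 0.1·(-4) = -0.1
u₂ = -0.1 − 0.1·(-0.8) = -0.02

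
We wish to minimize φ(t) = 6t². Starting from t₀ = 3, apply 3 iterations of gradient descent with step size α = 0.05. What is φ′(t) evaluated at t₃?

φ′(t) = 12t
Step 1: φ′(3) = 36; t₁ = 3 − 0.05·36 = 1.2
Step 2: φ′(1.2) = 14.4; t₂ = 1.2 − 0.05·14.4 = 0.48
Step 3: φ′(0.48) = 5.76; t₃ = 0.48 − 0.05·5.76 = 0.192
φ′(t) at (0.192) = 2.304

2.304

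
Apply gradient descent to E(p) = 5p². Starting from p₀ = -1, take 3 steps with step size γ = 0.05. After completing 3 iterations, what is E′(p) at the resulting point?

-1.25

E′(p) = 10p
p₁ = -1 − 0.05·(-10) = -0.5
p₂ = -0.5 − 0.05·(-5) = -0.25
p₃ = -0.25 − 0.05·(-2.5) = -0.125
E′(p) at (-0.125) = -1.25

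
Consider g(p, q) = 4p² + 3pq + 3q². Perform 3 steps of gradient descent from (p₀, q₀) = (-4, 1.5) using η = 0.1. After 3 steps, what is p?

∇g = (8p + 3q, 3p + 6q)
(p₁, q₁) = (-4, 1.5) − 0.1·(-27.5, -3) = (-1.25, 1.8)
(p₂, q₂) = (-1.25, 1.8) − 0.1·(-4.6, 7.05) = (-0.79, 1.095)
(p₃, q₃) = (-0.79, 1.095) − 0.1·(-3.035, 4.2) = (-0.4865, 0.675)
p = -0.4865

-0.4865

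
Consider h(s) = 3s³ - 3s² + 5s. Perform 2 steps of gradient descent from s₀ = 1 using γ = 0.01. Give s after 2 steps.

0.849024

h′(s) = 9s² - 6s + 5
Step 1: h′(1) = 8; s₁ = 1 − 0.01·8 = 0.92
Step 2: h′(0.92) = 7.0976; s₂ = 0.92 − 0.01·7.0976 = 0.849024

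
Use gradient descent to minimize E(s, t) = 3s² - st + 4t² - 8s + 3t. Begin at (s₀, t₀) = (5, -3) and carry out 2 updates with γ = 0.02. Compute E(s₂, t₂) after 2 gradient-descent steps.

36.20153472

∇E = (6s - t - 8, -s + 8t + 3)
(s₁, t₁) = (5, -3) − 0.02·(25, -26) = (4.5, -2.48)
(s₂, t₂) = (4.5, -2.48) − 0.02·(21.48, -21.34) = (4.0704, -2.0532)
E(4.0704, -2.0532) = 36.20153472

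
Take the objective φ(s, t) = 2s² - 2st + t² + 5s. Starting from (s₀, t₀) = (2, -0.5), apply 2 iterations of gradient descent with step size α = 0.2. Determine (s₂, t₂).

∇φ = (4s - 2t + 5, -2s + 2t)
Step 1: at (2, -0.5), ∇φ = (14, -5) → (2, -0.5) − 0.2·(14, -5) = (-0.8, 0.5)
Step 2: at (-0.8, 0.5), ∇φ = (0.8, 2.6) → (-0.8, 0.5) − 0.2·(0.8, 2.6) = (-0.96, -0.02)

(-0.96, -0.02)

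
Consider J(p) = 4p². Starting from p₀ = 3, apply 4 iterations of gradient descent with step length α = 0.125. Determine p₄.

0

J′(p) = 8p
p₁ = 3 − 0.125·24 = 0
p₂ = 0 − 0.125·0 = 0
p₃ = 0 − 0.125·0 = 0
p₄ = 0 − 0.125·0 = 0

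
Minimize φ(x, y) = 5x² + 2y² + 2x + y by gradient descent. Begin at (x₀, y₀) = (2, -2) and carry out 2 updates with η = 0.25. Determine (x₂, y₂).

(4.75, -0.25)

∇φ = (10x + 2, 4y + 1)
(x₁, y₁) = (2, -2) − 0.25·(22, -7) = (-3.5, -0.25)
(x₂, y₂) = (-3.5, -0.25) − 0.25·(-33, 0) = (4.75, -0.25)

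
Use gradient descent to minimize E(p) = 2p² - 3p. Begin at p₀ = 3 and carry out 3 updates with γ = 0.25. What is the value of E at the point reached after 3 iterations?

-1.125

E′(p) = 4p - 3
Step 1: E′(3) = 9; p₁ = 3 − 0.25·9 = 0.75
Step 2: E′(0.75) = 0; p₂ = 0.75 − 0.25·0 = 0.75
Step 3: E′(0.75) = 0; p₃ = 0.75 − 0.25·0 = 0.75
E(0.75) = -1.125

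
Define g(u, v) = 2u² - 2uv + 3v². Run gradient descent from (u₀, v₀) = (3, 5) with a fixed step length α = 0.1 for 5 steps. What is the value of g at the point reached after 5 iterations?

∇g = (4u - 2v, -2u + 6v)
(u₁, v₁) = (3, 5) − 0.1·(2, 24) = (2.8, 2.6)
(u₂, v₂) = (2.8, 2.6) − 0.1·(6, 10) = (2.2, 1.6)
(u₃, v₃) = (2.2, 1.6) − 0.1·(5.6, 5.2) = (1.64, 1.08)
(u₄, v₄) = (1.64, 1.08) − 0.1·(4.4, 3.2) = (1.2, 0.76)
(u₅, v₅) = (1.2, 0.76) − 0.1·(3.28, 2.16) = (0.872, 0.544)
g(0.872, 0.544) = 1.45984

1.45984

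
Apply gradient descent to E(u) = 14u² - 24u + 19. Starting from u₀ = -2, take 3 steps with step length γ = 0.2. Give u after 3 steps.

278.96

E′(u) = 28u - 24
u₁ = -2 − 0.2·(-80) = 14
u₂ = 14 − 0.2·368 = -59.6
u₃ = -59.6 − 0.2·(-1692.8) = 278.96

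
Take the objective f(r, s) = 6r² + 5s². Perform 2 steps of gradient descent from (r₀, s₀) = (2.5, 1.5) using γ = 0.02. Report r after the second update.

∇f = (12r, 10s)
Step 1: at (2.5, 1.5), ∇f = (30, 15) → (2.5, 1.5) − 0.02·(30, 15) = (1.9, 1.2)
Step 2: at (1.9, 1.2), ∇f = (22.8, 12) → (1.9, 1.2) − 0.02·(22.8, 12) = (1.444, 0.96)
r = 1.444

1.444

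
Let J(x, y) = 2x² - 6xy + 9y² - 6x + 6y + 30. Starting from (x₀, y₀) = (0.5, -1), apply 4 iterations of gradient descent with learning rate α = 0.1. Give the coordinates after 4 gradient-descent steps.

(1.476, -0.7096)

∇J = (4x - 6y - 6, -6x + 18y + 6)
(x₁, y₁) = (0.5, -1) − 0.1·(2, -15) = (0.3, 0.5)
(x₂, y₂) = (0.3, 0.5) − 0.1·(-7.8, 13.2) = (1.08, -0.82)
(x₃, y₃) = (1.08, -0.82) − 0.1·(3.24, -15.24) = (0.756, 0.704)
(x₄, y₄) = (0.756, 0.704) − 0.1·(-7.2, 14.136) = (1.476, -0.7096)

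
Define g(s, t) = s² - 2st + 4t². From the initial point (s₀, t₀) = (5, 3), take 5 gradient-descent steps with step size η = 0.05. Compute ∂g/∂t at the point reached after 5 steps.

∇g = (2s - 2t, -2s + 8t)
(s₁, t₁) = (5, 3) − 0.05·(4, 14) = (4.8, 2.3)
(s₂, t₂) = (4.8, 2.3) − 0.05·(5, 8.8) = (4.55, 1.86)
(s₃, t₃) = (4.55, 1.86) − 0.05·(5.38, 5.78) = (4.281, 1.571)
(s₄, t₄) = (4.281, 1.571) − 0.05·(5.42, 4.006) = (4.01, 1.3707)
(s₅, t₅) = (4.01, 1.3707) − 0.05·(5.2786, 2.9456) = (3.74607, 1.22342)
∂g/∂t at (3.74607, 1.22342) = 2.29522

2.29522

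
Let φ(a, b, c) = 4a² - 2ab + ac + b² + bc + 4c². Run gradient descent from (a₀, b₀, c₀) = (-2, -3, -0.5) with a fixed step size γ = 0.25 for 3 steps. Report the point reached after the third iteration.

(1.921875, -1.453125, 2.203125)

∇φ = (8a - 2b + c, -2a + 2b + c, a + b + 8c)
(a₁, b₁, c₁) = (-2, -3, -0.5) − 0.25·(-10.5, -2.5, -9) = (0.625, -2.375, 1.75)
(a₂, b₂, c₂) = (0.625, -2.375, 1.75) − 0.25·(11.5, -4.25, 12.25) = (-2.25, -1.3125, -1.3125)
(a₃, b₃, c₃) = (-2.25, -1.3125, -1.3125) − 0.25·(-16.6875, 0.5625, -14.0625) = (1.921875, -1.453125, 2.203125)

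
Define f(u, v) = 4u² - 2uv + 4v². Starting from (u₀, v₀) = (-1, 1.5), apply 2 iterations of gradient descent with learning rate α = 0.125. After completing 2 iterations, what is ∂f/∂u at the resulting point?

-0.6875

∇f = (8u - 2v, -2u + 8v)
Step 1: at (-1, 1.5), ∇f = (-11, 14) → (-1, 1.5) − 0.125·(-11, 14) = (0.375, -0.25)
Step 2: at (0.375, -0.25), ∇f = (3.5, -2.75) → (0.375, -0.25) − 0.125·(3.5, -2.75) = (-0.0625, 0.09375)
∂f/∂u at (-0.0625, 0.09375) = -0.6875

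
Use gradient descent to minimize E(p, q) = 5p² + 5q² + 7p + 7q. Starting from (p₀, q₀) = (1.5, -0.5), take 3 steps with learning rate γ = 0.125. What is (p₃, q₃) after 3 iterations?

(-0.734375, -0.703125)

∇E = (10p + 7, 10q + 7)
(p₁, q₁) = (1.5, -0.5) − 0.125·(22, 2) = (-1.25, -0.75)
(p₂, q₂) = (-1.25, -0.75) − 0.125·(-5.5, -0.5) = (-0.5625, -0.6875)
(p₃, q₃) = (-0.5625, -0.6875) − 0.125·(1.375, 0.125) = (-0.734375, -0.703125)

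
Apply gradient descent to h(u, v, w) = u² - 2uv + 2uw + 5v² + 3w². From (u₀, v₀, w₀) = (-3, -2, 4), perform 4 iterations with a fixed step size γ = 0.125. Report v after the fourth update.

∇h = (2u - 2v + 2w, -2u + 10v, 2u + 6w)
Step 1: at (-3, -2, 4), ∇h = (6, -14, 18) → (-3, -2, 4) − 0.125·(6, -14, 18) = (-3.75, -0.25, 1.75)
Step 2: at (-3.75, -0.25, 1.75), ∇h = (-3.5, 5, 3) → (-3.75, -0.25, 1.75) − 0.125·(-3.5, 5, 3) = (-3.3125, -0.875, 1.375)
Step 3: at (-3.3125, -0.875, 1.375), ∇h = (-2.125, -2.125, 1.625) → (-3.3125, -0.875, 1.375) − 0.125·(-2.125, -2.125, 1.625) = (-3.046875, -0.609375, 1.171875)
Step 4: at (-3.046875, -0.609375, 1.171875), ∇h = (-2.53125, 0, 0.9375) → (-3.046875, -0.609375, 1.171875) − 0.125·(-2.53125, 0, 0.9375) = (-2.73046875, -0.609375, 1.0546875)
v = -0.609375

-0.609375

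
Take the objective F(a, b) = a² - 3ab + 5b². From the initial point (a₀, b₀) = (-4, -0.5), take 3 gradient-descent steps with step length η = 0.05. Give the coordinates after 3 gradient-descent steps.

∇F = (2a - 3b, -3a + 10b)
(a₁, b₁) = (-4, -0.5) − 0.05·(-6.5, 7) = (-3.675, -0.85)
(a₂, b₂) = (-3.675, -0.85) − 0.05·(-4.8, 2.525) = (-3.435, -0.97625)
(a₃, b₃) = (-3.435, -0.97625) − 0.05·(-3.94125, 0.5425) = (-3.2379375, -1.003375)

(-3.2379375, -1.003375)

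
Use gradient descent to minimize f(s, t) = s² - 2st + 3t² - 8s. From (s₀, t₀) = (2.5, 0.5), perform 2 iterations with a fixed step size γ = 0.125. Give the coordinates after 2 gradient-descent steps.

∇f = (2s - 2t - 8, -2s + 6t)
(s₁, t₁) = (2.5, 0.5) − 0.125·(-4, -2) = (3, 0.75)
(s₂, t₂) = (3, 0.75) − 0.125·(-3.5, -1.5) = (3.4375, 0.9375)

(3.4375, 0.9375)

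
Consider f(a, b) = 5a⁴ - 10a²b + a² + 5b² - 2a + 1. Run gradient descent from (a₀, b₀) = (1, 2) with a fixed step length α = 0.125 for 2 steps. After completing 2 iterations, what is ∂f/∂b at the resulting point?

-95399.375

∇f = (20a³ - 20ab + 2a - 2, -10a² + 10b)
Step 1: at (1, 2), ∇f = (-20, 10) → (1, 2) − 0.125·(-20, 10) = (3.5, 0.75)
Step 2: at (3.5, 0.75), ∇f = (810, -115) → (3.5, 0.75) − 0.125·(810, -115) = (-97.75, 15.125)
∂f/∂b at (-97.75, 15.125) = -95399.375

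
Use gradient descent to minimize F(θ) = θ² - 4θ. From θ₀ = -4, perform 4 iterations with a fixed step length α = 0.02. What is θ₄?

-3.09607936

F′(θ) = 2θ - 4
θ₁ = -4 − 0.02·(-12) = -3.76
θ₂ = -3.76 − 0.02·(-11.52) = -3.5296
θ₃ = -3.5296 − 0.02·(-11.0592) = -3.308416
θ₄ = -3.308416 − 0.02·(-10.616832) = -3.09607936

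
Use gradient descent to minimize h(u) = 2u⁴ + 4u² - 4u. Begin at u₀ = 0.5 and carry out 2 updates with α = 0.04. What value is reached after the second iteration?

0.44165248

h′(u) = 8u³ + 8u - 4
Step 1: h′(0.5) = 1; u₁ = 0.5 − 0.04·1 = 0.46
Step 2: h′(0.46) = 0.458688; u₂ = 0.46 − 0.04·0.458688 = 0.44165248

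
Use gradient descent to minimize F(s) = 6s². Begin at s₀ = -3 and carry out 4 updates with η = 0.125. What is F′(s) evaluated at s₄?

-2.25

F′(s) = 12s
s₁ = -3 − 0.125·(-36) = 1.5
s₂ = 1.5 − 0.125·18 = -0.75
s₃ = -0.75 − 0.125·(-9) = 0.375
s₄ = 0.375 − 0.125·4.5 = -0.1875
F′(s) at (-0.1875) = -2.25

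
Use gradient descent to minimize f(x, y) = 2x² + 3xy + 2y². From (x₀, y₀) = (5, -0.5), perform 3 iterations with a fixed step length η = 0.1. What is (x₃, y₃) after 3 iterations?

∇f = (4x + 3y, 3x + 4y)
(x₁, y₁) = (5, -0.5) − 0.1·(18.5, 13) = (3.15, -1.8)
(x₂, y₂) = (3.15, -1.8) − 0.1·(7.2, 2.25) = (2.43, -2.025)
(x₃, y₃) = (2.43, -2.025) − 0.1·(3.645, -0.81) = (2.0655, -1.944)

(2.0655, -1.944)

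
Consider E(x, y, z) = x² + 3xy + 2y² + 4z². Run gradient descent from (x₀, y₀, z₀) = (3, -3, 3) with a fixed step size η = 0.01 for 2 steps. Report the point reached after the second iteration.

(3.0585, -2.9421, 2.5392)

∇E = (2x + 3y, 3x + 4y, 8z)
(x₁, y₁, z₁) = (3, -3, 3) − 0.01·(-3, -3, 24) = (3.03, -2.97, 2.76)
(x₂, y₂, z₂) = (3.03, -2.97, 2.76) − 0.01·(-2.85, -2.79, 22.08) = (3.0585, -2.9421, 2.5392)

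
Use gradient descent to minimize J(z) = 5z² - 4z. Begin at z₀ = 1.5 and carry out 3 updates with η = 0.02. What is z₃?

0.9632

J′(z) = 10z - 4
Step 1: J′(1.5) = 11; z₁ = 1.5 − 0.02·11 = 1.28
Step 2: J′(1.28) = 8.8; z₂ = 1.28 − 0.02·8.8 = 1.104
Step 3: J′(1.104) = 7.04; z₃ = 1.104 − 0.02·7.04 = 0.9632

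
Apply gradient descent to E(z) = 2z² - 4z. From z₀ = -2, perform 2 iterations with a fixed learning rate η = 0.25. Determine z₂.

E′(z) = 4z - 4
z₁ = -2 − 0.25·(-12) = 1
z₂ = 1 − 0.25·0 = 1

1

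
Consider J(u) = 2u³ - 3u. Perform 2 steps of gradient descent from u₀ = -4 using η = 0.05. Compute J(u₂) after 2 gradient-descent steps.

-59182.64736263759375

J′(u) = 6u² - 3
Step 1: J′(-4) = 93; u₁ = -4 − 0.05·93 = -8.65
Step 2: J′(-8.65) = 445.935; u₂ = -8.65 − 0.05·445.935 = -30.94675
J(-30.94675) = -59182.64736263759375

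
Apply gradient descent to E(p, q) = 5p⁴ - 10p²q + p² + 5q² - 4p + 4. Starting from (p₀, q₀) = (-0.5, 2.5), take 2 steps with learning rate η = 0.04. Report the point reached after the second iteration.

∇E = (20p³ - 20pq + 2p - 4, -10p² + 10q)
(p₁, q₁) = (-0.5, 2.5) − 0.04·(17.5, 22.5) = (-1.2, 1.6)
(p₂, q₂) = (-1.2, 1.6) − 0.04·(-2.56, 1.6) = (-1.0976, 1.536)

(-1.0976, 1.536)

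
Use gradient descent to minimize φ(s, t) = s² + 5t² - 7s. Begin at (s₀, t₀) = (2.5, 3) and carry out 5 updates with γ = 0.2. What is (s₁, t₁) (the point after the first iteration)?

∇φ = (2s - 7, 10t)
Step 1: at (2.5, 3), ∇φ = (-2, 30) → (2.5, 3) − 0.2·(-2, 30) = (2.9, -3)

(2.9, -3)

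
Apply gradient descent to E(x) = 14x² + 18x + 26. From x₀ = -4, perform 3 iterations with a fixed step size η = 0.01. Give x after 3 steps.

-1.895904

E′(x) = 28x + 18
Step 1: E′(-4) = -94; x₁ = -4 − 0.01·(-94) = -3.06
Step 2: E′(-3.06) = -67.68; x₂ = -3.06 − 0.01·(-67.68) = -2.3832
Step 3: E′(-2.3832) = -48.7296; x₃ = -2.3832 − 0.01·(-48.7296) = -1.895904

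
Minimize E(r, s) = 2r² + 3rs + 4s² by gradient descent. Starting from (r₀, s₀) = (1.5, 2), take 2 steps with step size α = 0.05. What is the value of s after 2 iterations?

0.45

∇E = (4r + 3s, 3r + 8s)
(r₁, s₁) = (1.5, 2) − 0.05·(12, 20.5) = (0.9, 0.975)
(r₂, s₂) = (0.9, 0.975) − 0.05·(6.525, 10.5) = (0.57375, 0.45)
s = 0.45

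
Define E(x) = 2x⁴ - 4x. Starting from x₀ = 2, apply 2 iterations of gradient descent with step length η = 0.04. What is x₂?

E′(x) = 8x³ - 4
Step 1: E′(2) = 60; x₁ = 2 − 0.04·60 = -0.4
Step 2: E′(-0.4) = -4.512; x₂ = -0.4 − 0.04·(-4.512) = -0.21952

-0.21952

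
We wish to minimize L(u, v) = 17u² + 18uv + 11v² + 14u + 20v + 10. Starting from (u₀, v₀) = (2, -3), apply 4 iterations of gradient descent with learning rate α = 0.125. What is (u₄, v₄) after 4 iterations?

∇L = (34u + 18v + 14, 18u + 22v + 20)
Step 1: at (2, -3), ∇L = (28, -10) → (2, -3) − 0.125·(28, -10) = (-1.5, -1.75)
Step 2: at (-1.5, -1.75), ∇L = (-68.5, -45.5) → (-1.5, -1.75) − 0.125·(-68.5, -45.5) = (7.0625, 3.9375)
Step 3: at (7.0625, 3.9375), ∇L = (325, 233.75) → (7.0625, 3.9375) − 0.125·(325, 233.75) = (-33.5625, -25.28125)
Step 4: at (-33.5625, -25.28125), ∇L = (-1582.1875, -1140.3125) → (-33.5625, -25.28125) − 0.125·(-1582.1875, -1140.3125) = (164.2109375, 117.2578125)

(164.2109375, 117.2578125)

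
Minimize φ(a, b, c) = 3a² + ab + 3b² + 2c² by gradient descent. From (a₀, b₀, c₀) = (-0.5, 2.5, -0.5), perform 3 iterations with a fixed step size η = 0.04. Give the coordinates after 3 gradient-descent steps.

∇φ = (6a + b, a + 6b, 4c)
(a₁, b₁, c₁) = (-0.5, 2.5, -0.5) − 0.04·(-0.5, 14.5, -2) = (-0.48, 1.92, -0.42)
(a₂, b₂, c₂) = (-0.48, 1.92, -0.42) − 0.04·(-0.96, 11.04, -1.68) = (-0.4416, 1.4784, -0.3528)
(a₃, b₃, c₃) = (-0.4416, 1.4784, -0.3528) − 0.04·(-1.1712, 8.4288, -1.4112) = (-0.394752, 1.141248, -0.296352)

(-0.394752, 1.141248, -0.296352)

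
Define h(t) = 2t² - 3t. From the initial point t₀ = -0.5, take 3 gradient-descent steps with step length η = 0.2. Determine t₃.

h′(t) = 4t - 3
Step 1: h′(-0.5) = -5; t₁ = -0.5 − 0.2·(-5) = 0.5
Step 2: h′(0.5) = -1; t₂ = 0.5 − 0.2·(-1) = 0.7
Step 3: h′(0.7) = -0.2; t₃ = 0.7 − 0.2·(-0.2) = 0.74

0.74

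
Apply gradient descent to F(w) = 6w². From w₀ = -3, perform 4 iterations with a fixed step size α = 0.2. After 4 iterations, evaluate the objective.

796.92609024

F′(w) = 12w
w₁ = -3 − 0.2·(-36) = 4.2
w₂ = 4.2 − 0.2·50.4 = -5.88
w₃ = -5.88 − 0.2·(-70.56) = 8.232
w₄ = 8.232 − 0.2·98.784 = -11.5248
F(-11.5248) = 796.92609024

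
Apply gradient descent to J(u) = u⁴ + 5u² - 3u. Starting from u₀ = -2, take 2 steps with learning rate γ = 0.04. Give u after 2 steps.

J′(u) = 4u³ + 10u - 3
u₁ = -2 − 0.04·(-55) = 0.2
u₂ = 0.2 − 0.04·(-0.968) = 0.23872

0.23872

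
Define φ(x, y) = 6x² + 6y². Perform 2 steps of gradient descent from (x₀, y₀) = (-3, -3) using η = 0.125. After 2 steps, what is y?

-0.75

∇φ = (12x, 12y)
Step 1: at (-3, -3), ∇φ = (-36, -36) → (-3, -3) − 0.125·(-36, -36) = (1.5, 1.5)
Step 2: at (1.5, 1.5), ∇φ = (18, 18) → (1.5, 1.5) − 0.125·(18, 18) = (-0.75, -0.75)
y = -0.75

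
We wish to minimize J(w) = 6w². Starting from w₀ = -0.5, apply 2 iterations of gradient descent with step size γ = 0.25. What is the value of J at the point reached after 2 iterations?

24

J′(w) = 12w
Step 1: J′(-0.5) = -6; w₁ = -0.5 − 0.25·(-6) = 1
Step 2: J′(1) = 12; w₂ = 1 − 0.25·12 = -2
J(-2) = 24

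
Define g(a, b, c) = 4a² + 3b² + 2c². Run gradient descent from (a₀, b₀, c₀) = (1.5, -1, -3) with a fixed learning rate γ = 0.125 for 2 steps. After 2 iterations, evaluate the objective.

∇g = (8a, 6b, 4c)
(a₁, b₁, c₁) = (1.5, -1, -3) − 0.125·(12, -6, -12) = (0, -0.25, -1.5)
(a₂, b₂, c₂) = (0, -0.25, -1.5) − 0.125·(0, -1.5, -6) = (0, -0.0625, -0.75)
g(0, -0.0625, -0.75) = 1.13671875

1.13671875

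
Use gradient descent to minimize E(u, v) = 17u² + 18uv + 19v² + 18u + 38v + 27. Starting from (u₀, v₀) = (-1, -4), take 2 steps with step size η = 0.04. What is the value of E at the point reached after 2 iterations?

∇E = (34u + 18v + 18, 18u + 38v + 38)
(u₁, v₁) = (-1, -4) − 0.04·(-88, -132) = (2.52, 1.28)
(u₂, v₂) = (2.52, 1.28) − 0.04·(126.72, 132) = (-2.5488, -4)
E(-2.5488, -4) = 427.07368448

427.07368448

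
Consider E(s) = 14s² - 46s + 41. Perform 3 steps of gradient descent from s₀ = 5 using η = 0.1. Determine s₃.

E′(s) = 28s - 46
Step 1: E′(5) = 94; s₁ = 5 − 0.1·94 = -4.4
Step 2: E′(-4.4) = -169.2; s₂ = -4.4 − 0.1·(-169.2) = 12.52
Step 3: E′(12.52) = 304.56; s₃ = 12.52 − 0.1·304.56 = -17.936

-17.936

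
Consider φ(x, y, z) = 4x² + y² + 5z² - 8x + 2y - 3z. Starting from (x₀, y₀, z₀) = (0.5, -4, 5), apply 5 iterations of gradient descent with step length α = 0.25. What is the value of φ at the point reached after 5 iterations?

6364.662353515625

∇φ = (8x - 8, 2y + 2, 10z - 3)
(x₁, y₁, z₁) = (0.5, -4, 5) − 0.25·(-4, -6, 47) = (1.5, -2.5, -6.75)
(x₂, y₂, z₂) = (1.5, -2.5, -6.75) − 0.25·(4, -3, -70.5) = (0.5, -1.75, 10.875)
(x₃, y₃, z₃) = (0.5, -1.75, 10.875) − 0.25·(-4, -1.5, 105.75) = (1.5, -1.375, -15.5625)
(x₄, y₄, z₄) = (1.5, -1.375, -15.5625) − 0.25·(4, -0.75, -158.625) = (0.5, -1.1875, 24.09375)
(x₅, y₅, z₅) = (0.5, -1.1875, 24.09375) − 0.25·(-4, -0.375, 237.9375) = (1.5, -1.09375, -35.390625)
φ(1.5, -1.09375, -35.390625) = 6364.662353515625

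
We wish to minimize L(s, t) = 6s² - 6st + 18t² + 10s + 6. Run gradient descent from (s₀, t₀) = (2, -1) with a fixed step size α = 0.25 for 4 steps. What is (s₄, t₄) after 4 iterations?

∇L = (12s - 6t + 10, -6s + 36t)
Step 1: at (2, -1), ∇L = (40, -48) → (2, -1) − 0.25·(40, -48) = (-8, 11)
Step 2: at (-8, 11), ∇L = (-152, 444) → (-8, 11) − 0.25·(-152, 444) = (30, -100)
Step 3: at (30, -100), ∇L = (970, -3780) → (30, -100) − 0.25·(970, -3780) = (-212.5, 845)
Step 4: at (-212.5, 845), ∇L = (-7610, 31695) → (-212.5, 845) − 0.25·(-7610, 31695) = (1690, -7078.75)

(1690, -7078.75)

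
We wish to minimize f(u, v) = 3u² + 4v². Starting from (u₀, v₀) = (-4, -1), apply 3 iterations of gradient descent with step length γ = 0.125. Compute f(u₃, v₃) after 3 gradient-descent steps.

0.01171875

∇f = (6u, 8v)
(u₁, v₁) = (-4, -1) − 0.125·(-24, -8) = (-1, 0)
(u₂, v₂) = (-1, 0) − 0.125·(-6, 0) = (-0.25, 0)
(u₃, v₃) = (-0.25, 0) − 0.125·(-1.5, 0) = (-0.0625, 0)
f(-0.0625, 0) = 0.01171875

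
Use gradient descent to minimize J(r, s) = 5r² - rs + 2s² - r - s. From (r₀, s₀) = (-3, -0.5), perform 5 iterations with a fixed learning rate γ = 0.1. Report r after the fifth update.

0.110085

∇J = (10r - s - 1, -r + 4s - 1)
(r₁, s₁) = (-3, -0.5) − 0.1·(-30.5, 0) = (0.05, -0.5)
(r₂, s₂) = (0.05, -0.5) − 0.1·(0, -3.05) = (0.05, -0.195)
(r₃, s₃) = (0.05, -0.195) − 0.1·(-0.305, -1.83) = (0.0805, -0.012)
(r₄, s₄) = (0.0805, -0.012) − 0.1·(-0.183, -1.1285) = (0.0988, 0.10085)
(r₅, s₅) = (0.0988, 0.10085) − 0.1·(-0.11285, -0.6954) = (0.110085, 0.17039)
r = 0.110085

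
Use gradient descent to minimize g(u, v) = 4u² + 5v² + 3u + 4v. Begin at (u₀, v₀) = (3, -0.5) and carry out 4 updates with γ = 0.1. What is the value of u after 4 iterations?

-0.3696

∇g = (8u + 3, 10v + 4)
(u₁, v₁) = (3, -0.5) − 0.1·(27, -1) = (0.3, -0.4)
(u₂, v₂) = (0.3, -0.4) − 0.1·(5.4, 0) = (-0.24, -0.4)
(u₃, v₃) = (-0.24, -0.4) − 0.1·(1.08, 0) = (-0.348, -0.4)
(u₄, v₄) = (-0.348, -0.4) − 0.1·(0.216, 0) = (-0.3696, -0.4)
u = -0.3696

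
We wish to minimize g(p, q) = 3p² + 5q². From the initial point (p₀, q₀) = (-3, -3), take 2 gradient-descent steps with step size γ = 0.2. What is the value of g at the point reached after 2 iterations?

∇g = (6p, 10q)
(p₁, q₁) = (-3, -3) − 0.2·(-18, -30) = (0.6, 3)
(p₂, q₂) = (0.6, 3) − 0.2·(3.6, 30) = (-0.12, -3)
g(-0.12, -3) = 45.0432

45.0432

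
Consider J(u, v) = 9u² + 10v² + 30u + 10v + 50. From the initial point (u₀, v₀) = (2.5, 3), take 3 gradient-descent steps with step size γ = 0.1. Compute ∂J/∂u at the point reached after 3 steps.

∇J = (18u + 30, 20v + 10)
(u₁, v₁) = (2.5, 3) − 0.1·(75, 70) = (-5, -4)
(u₂, v₂) = (-5, -4) − 0.1·(-60, -70) = (1, 3)
(u₃, v₃) = (1, 3) − 0.1·(48, 70) = (-3.8, -4)
∂J/∂u at (-3.8, -4) = -38.4

-38.4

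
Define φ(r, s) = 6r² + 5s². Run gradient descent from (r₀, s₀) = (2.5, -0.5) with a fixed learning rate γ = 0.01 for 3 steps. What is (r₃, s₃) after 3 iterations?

(1.70368, -0.3645)

∇φ = (12r, 10s)
Step 1: at (2.5, -0.5), ∇φ = (30, -5) → (2.5, -0.5) − 0.01·(30, -5) = (2.2, -0.45)
Step 2: at (2.2, -0.45), ∇φ = (26.4, -4.5) → (2.2, -0.45) − 0.01·(26.4, -4.5) = (1.936, -0.405)
Step 3: at (1.936, -0.405), ∇φ = (23.232, -4.05) → (1.936, -0.405) − 0.01·(23.232, -4.05) = (1.70368, -0.3645)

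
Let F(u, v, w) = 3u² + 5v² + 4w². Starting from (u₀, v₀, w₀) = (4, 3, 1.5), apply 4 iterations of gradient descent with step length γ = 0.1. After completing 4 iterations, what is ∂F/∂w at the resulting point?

0.0192

∇F = (6u, 10v, 8w)
(u₁, v₁, w₁) = (4, 3, 1.5) − 0.1·(24, 30, 12) = (1.6, 0, 0.3)
(u₂, v₂, w₂) = (1.6, 0, 0.3) − 0.1·(9.6, 0, 2.4) = (0.64, 0, 0.06)
(u₃, v₃, w₃) = (0.64, 0, 0.06) − 0.1·(3.84, 0, 0.48) = (0.256, 0, 0.012)
(u₄, v₄, w₄) = (0.256, 0, 0.012) − 0.1·(1.536, 0, 0.096) = (0.1024, 0, 0.0024)
∂F/∂w at (0.1024, 0, 0.0024) = 0.0192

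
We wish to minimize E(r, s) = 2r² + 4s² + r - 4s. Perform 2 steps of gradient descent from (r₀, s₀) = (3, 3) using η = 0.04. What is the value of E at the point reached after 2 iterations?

∇E = (4r + 1, 8s - 4)
(r₁, s₁) = (3, 3) − 0.04·(13, 20) = (2.48, 2.2)
(r₂, s₂) = (2.48, 2.2) − 0.04·(10.92, 13.6) = (2.0432, 1.656)
E(2.0432, 1.656) = 14.73787648

14.73787648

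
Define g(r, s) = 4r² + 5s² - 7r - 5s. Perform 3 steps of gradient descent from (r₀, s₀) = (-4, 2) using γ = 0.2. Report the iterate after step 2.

∇g = (8r - 7, 10s - 5)
(r₁, s₁) = (-4, 2) − 0.2·(-39, 15) = (3.8, -1)
(r₂, s₂) = (3.8, -1) − 0.2·(23.4, -15) = (-0.88, 2)

(-0.88, 2)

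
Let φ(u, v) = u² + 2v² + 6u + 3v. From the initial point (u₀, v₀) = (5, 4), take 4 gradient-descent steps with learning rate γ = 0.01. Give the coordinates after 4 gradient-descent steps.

(4.37894528, 3.28439616)

∇φ = (2u + 6, 4v + 3)
Step 1: at (5, 4), ∇φ = (16, 19) → (5, 4) − 0.01·(16, 19) = (4.84, 3.81)
Step 2: at (4.84, 3.81), ∇φ = (15.68, 18.24) → (4.84, 3.81) − 0.01·(15.68, 18.24) = (4.6832, 3.6276)
Step 3: at (4.6832, 3.6276), ∇φ = (15.3664, 17.5104) → (4.6832, 3.6276) − 0.01·(15.3664, 17.5104) = (4.529536, 3.452496)
Step 4: at (4.529536, 3.452496), ∇φ = (15.059072, 16.809984) → (4.529536, 3.452496) − 0.01·(15.059072, 16.809984) = (4.37894528, 3.28439616)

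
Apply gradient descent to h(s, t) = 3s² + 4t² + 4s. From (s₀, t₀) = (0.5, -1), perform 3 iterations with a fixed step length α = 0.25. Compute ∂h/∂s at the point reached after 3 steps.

∇h = (6s + 4, 8t)
Step 1: at (0.5, -1), ∇h = (7, -8) → (0.5, -1) − 0.25·(7, -8) = (-1.25, 1)
Step 2: at (-1.25, 1), ∇h = (-3.5, 8) → (-1.25, 1) − 0.25·(-3.5, 8) = (-0.375, -1)
Step 3: at (-0.375, -1), ∇h = (1.75, -8) → (-0.375, -1) − 0.25·(1.75, -8) = (-0.8125, 1)
∂h/∂s at (-0.8125, 1) = -0.875

-0.875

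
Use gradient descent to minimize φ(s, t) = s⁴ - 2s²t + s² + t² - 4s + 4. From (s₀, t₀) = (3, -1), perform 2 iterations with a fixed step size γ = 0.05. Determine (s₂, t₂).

(3.3682, 0.961)

∇φ = (4s³ - 4st + 2s - 4, -2s² + 2t)
Step 1: at (3, -1), ∇φ = (122, -20) → (3, -1) − 0.05·(122, -20) = (-3.1, 0)
Step 2: at (-3.1, 0), ∇φ = (-129.364, -19.22) → (-3.1, 0) − 0.05·(-129.364, -19.22) = (3.3682, 0.961)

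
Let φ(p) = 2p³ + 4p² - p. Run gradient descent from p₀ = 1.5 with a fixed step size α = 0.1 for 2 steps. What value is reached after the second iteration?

-0.6315

φ′(p) = 6p² + 8p - 1
Step 1: φ′(1.5) = 24.5; p₁ = 1.5 − 0.1·24.5 = -0.95
Step 2: φ′(-0.95) = -3.185; p₂ = -0.95 − 0.1·(-3.185) = -0.6315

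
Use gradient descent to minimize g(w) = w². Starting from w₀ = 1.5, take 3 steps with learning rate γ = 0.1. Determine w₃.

0.768

g′(w) = 2w
w₁ = 1.5 − 0.1·3 = 1.2
w₂ = 1.2 − 0.1·2.4 = 0.96
w₃ = 0.96 − 0.1·1.92 = 0.768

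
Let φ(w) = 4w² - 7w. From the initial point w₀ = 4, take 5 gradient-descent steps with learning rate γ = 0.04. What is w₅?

1.32935424

φ′(w) = 8w - 7
Step 1: φ′(4) = 25; w₁ = 4 − 0.04·25 = 3
Step 2: φ′(3) = 17; w₂ = 3 − 0.04·17 = 2.32
Step 3: φ′(2.32) = 11.56; w₃ = 2.32 − 0.04·11.56 = 1.8576
Step 4: φ′(1.8576) = 7.8608; w₄ = 1.8576 − 0.04·7.8608 = 1.543168
Step 5: φ′(1.543168) = 5.345344; w₅ = 1.543168 − 0.04·5.345344 = 1.32935424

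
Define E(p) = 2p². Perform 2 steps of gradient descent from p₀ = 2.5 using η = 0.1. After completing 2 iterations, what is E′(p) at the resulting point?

E′(p) = 4p
p₁ = 2.5 − 0.1·10 = 1.5
p₂ = 1.5 − 0.1·6 = 0.9
E′(p) at (0.9) = 3.6

3.6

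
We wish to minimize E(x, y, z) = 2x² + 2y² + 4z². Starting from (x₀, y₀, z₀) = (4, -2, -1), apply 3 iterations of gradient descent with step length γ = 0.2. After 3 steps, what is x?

∇E = (4x, 4y, 8z)
Step 1: at (4, -2, -1), ∇E = (16, -8, -8) → (4, -2, -1) − 0.2·(16, -8, -8) = (0.8, -0.4, 0.6)
Step 2: at (0.8, -0.4, 0.6), ∇E = (3.2, -1.6, 4.8) → (0.8, -0.4, 0.6) − 0.2·(3.2, -1.6, 4.8) = (0.16, -0.08, -0.36)
Step 3: at (0.16, -0.08, -0.36), ∇E = (0.64, -0.32, -2.88) → (0.16, -0.08, -0.36) − 0.2·(0.64, -0.32, -2.88) = (0.032, -0.016, 0.216)
x = 0.032

0.032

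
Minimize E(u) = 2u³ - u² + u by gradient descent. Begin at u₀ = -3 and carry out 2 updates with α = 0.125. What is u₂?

E′(u) = 6u² - 2u + 1
u₁ = -3 − 0.125·61 = -10.625
u₂ = -10.625 − 0.125·699.59375 = -98.07421875

-98.07421875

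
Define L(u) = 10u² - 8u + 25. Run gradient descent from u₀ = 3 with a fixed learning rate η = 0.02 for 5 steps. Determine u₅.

0.602176

L′(u) = 20u - 8
u₁ = 3 − 0.02·52 = 1.96
u₂ = 1.96 − 0.02·31.2 = 1.336
u₃ = 1.336 − 0.02·18.72 = 0.9616
u₄ = 0.9616 − 0.02·11.232 = 0.73696
u₅ = 0.73696 − 0.02·6.7392 = 0.602176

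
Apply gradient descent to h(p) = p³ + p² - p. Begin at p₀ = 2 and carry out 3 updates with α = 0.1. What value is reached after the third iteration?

0.3858125

h′(p) = 3p² + 2p - 1
Step 1: h′(2) = 15; p₁ = 2 − 0.1·15 = 0.5
Step 2: h′(0.5) = 0.75; p₂ = 0.5 − 0.1·0.75 = 0.425
Step 3: h′(0.425) = 0.391875; p₃ = 0.425 − 0.1·0.391875 = 0.3858125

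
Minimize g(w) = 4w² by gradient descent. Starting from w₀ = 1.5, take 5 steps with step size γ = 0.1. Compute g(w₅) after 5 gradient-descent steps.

g′(w) = 8w
w₁ = 1.5 − 0.1·12 = 0.3
w₂ = 0.3 − 0.1·2.4 = 0.06
w₃ = 0.06 − 0.1·0.48 = 0.012
w₄ = 0.012 − 0.1·0.096 = 0.0024
w₅ = 0.0024 − 0.1·0.0192 = 0.00048
g(0.00048) = 0.0000009216

0.0000009216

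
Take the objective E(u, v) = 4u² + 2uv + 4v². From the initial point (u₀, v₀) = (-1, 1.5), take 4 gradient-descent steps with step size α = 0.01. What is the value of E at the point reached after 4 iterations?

∇E = (8u + 2v, 2u + 8v)
Step 1: at (-1, 1.5), ∇E = (-5, 10) → (-1, 1.5) − 0.01·(-5, 10) = (-0.95, 1.4)
Step 2: at (-0.95, 1.4), ∇E = (-4.8, 9.3) → (-0.95, 1.4) − 0.01·(-4.8, 9.3) = (-0.902, 1.307)
Step 3: at (-0.902, 1.307), ∇E = (-4.602, 8.652) → (-0.902, 1.307) − 0.01·(-4.602, 8.652) = (-0.85598, 1.22048)
Step 4: at (-0.85598, 1.22048), ∇E = (-4.40688, 8.05188) → (-0.85598, 1.22048) − 0.01·(-4.40688, 8.05188) = (-0.8119112, 1.1399612)
E(-0.8119112, 1.1399612) = 5.98375080507264

5.98375080507264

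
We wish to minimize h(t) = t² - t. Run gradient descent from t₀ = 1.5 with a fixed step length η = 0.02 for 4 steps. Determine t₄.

1.34934656

h′(t) = 2t - 1
t₁ = 1.5 − 0.02·2 = 1.46
t₂ = 1.46 − 0.02·1.92 = 1.4216
t₃ = 1.4216 − 0.02·1.8432 = 1.384736
t₄ = 1.384736 − 0.02·1.769472 = 1.34934656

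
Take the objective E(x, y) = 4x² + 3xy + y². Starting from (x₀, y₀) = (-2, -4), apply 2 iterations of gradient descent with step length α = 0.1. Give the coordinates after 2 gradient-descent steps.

∇E = (8x + 3y, 3x + 2y)
Step 1: at (-2, -4), ∇E = (-28, -14) → (-2, -4) − 0.1·(-28, -14) = (0.8, -2.6)
Step 2: at (0.8, -2.6), ∇E = (-1.4, -2.8) → (0.8, -2.6) − 0.1·(-1.4, -2.8) = (0.94, -2.32)

(0.94, -2.32)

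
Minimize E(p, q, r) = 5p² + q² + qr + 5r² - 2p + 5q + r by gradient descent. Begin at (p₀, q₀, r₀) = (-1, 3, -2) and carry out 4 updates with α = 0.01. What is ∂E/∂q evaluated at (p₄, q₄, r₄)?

8.83881969

∇E = (10p - 2, 2q + r + 5, q + 10r + 1)
(p₁, q₁, r₁) = (-1, 3, -2) − 0.01·(-12, 9, -16) = (-0.88, 2.91, -1.84)
(p₂, q₂, r₂) = (-0.88, 2.91, -1.84) − 0.01·(-10.8, 8.98, -14.49) = (-0.772, 2.8202, -1.6951)
(p₃, q₃, r₃) = (-0.772, 2.8202, -1.6951) − 0.01·(-9.72, 8.9453, -13.1308) = (-0.6748, 2.730747, -1.563792)
(p₄, q₄, r₄) = (-0.6748, 2.730747, -1.563792) − 0.01·(-8.748, 8.897702, -11.907173) = (-0.58732, 2.64176998, -1.44472027)
∂E/∂q at (-0.58732, 2.64176998, -1.44472027) = 8.83881969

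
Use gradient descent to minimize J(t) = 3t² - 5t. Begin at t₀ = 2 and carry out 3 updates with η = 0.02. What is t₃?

J′(t) = 6t - 5
t₁ = 2 − 0.02·7 = 1.86
t₂ = 1.86 − 0.02·6.16 = 1.7368
t₃ = 1.7368 − 0.02·5.4208 = 1.628384

1.628384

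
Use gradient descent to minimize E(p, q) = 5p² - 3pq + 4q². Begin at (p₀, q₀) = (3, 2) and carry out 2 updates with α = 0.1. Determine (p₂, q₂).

∇E = (10p - 3q, -3p + 8q)
Step 1: at (3, 2), ∇E = (24, 7) → (3, 2) − 0.1·(24, 7) = (0.6, 1.3)
Step 2: at (0.6, 1.3), ∇E = (2.1, 8.6) → (0.6, 1.3) − 0.1·(2.1, 8.6) = (0.39, 0.44)

(0.39, 0.44)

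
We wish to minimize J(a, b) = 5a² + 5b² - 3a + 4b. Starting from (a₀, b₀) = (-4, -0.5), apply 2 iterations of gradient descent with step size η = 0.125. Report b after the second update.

-0.40625

∇J = (10a - 3, 10b + 4)
(a₁, b₁) = (-4, -0.5) − 0.125·(-43, -1) = (1.375, -0.375)
(a₂, b₂) = (1.375, -0.375) − 0.125·(10.75, 0.25) = (0.03125, -0.40625)
b = -0.40625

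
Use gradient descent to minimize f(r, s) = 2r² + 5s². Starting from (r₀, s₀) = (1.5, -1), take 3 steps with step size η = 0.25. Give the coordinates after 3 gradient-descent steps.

∇f = (4r, 10s)
(r₁, s₁) = (1.5, -1) − 0.25·(6, -10) = (0, 1.5)
(r₂, s₂) = (0, 1.5) − 0.25·(0, 15) = (0, -2.25)
(r₃, s₃) = (0, -2.25) − 0.25·(0, -22.5) = (0, 3.375)

(0, 3.375)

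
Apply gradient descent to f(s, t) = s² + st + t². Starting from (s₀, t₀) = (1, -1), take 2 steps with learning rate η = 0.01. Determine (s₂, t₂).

(0.9801, -0.9801)

∇f = (2s + t, s + 2t)
(s₁, t₁) = (1, -1) − 0.01·(1, -1) = (0.99, -0.99)
(s₂, t₂) = (0.99, -0.99) − 0.01·(0.99, -0.99) = (0.9801, -0.9801)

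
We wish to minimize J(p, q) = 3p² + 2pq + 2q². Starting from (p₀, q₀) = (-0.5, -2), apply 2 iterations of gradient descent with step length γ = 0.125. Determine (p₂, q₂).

∇J = (6p + 2q, 2p + 4q)
(p₁, q₁) = (-0.5, -2) − 0.125·(-7, -9) = (0.375, -0.875)
(p₂, q₂) = (0.375, -0.875) − 0.125·(0.5, -2.75) = (0.3125, -0.53125)

(0.3125, -0.53125)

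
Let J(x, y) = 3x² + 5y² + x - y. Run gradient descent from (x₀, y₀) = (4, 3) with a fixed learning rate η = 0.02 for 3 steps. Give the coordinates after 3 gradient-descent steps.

∇J = (6x + 1, 10y - 1)
Step 1: at (4, 3), ∇J = (25, 29) → (4, 3) − 0.02·(25, 29) = (3.5, 2.42)
Step 2: at (3.5, 2.42), ∇J = (22, 23.2) → (3.5, 2.42) − 0.02·(22, 23.2) = (3.06, 1.956)
Step 3: at (3.06, 1.956), ∇J = (19.36, 18.56) → (3.06, 1.956) − 0.02·(19.36, 18.56) = (2.6728, 1.5848)

(2.6728, 1.5848)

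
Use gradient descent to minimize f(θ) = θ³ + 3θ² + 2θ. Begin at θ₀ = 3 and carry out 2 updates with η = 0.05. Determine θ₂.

0.291625

f′(θ) = 3θ² + 6θ + 2
θ₁ = 3 − 0.05·47 = 0.65
θ₂ = 0.65 − 0.05·7.1675 = 0.291625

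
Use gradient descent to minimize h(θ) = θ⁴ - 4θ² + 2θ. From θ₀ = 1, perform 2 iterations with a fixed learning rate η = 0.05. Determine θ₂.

1.1738

h′(θ) = 4θ³ - 8θ + 2
Step 1: h′(1) = -2; θ₁ = 1 − 0.05·(-2) = 1.1
Step 2: h′(1.1) = -1.476; θ₂ = 1.1 − 0.05·(-1.476) = 1.1738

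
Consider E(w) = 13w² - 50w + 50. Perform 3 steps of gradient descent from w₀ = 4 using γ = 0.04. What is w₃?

E′(w) = 26w - 50
w₁ = 4 − 0.04·54 = 1.84
w₂ = 1.84 − 0.04·(-2.16) = 1.9264
w₃ = 1.9264 − 0.04·0.0864 = 1.922944

1.922944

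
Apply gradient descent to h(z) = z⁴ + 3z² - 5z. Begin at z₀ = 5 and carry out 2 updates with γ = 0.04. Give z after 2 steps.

h′(z) = 4z³ + 6z - 5
Step 1: h′(5) = 525; z₁ = 5 − 0.04·525 = -16
Step 2: h′(-16) = -16485; z₂ = -16 − 0.04·(-16485) = 643.4

643.4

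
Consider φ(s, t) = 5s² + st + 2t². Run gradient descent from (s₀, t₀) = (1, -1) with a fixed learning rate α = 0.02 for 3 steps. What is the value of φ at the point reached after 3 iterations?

∇φ = (10s + t, s + 4t)
Step 1: at (1, -1), ∇φ = (9, -3) → (1, -1) − 0.02·(9, -3) = (0.82, -0.94)
Step 2: at (0.82, -0.94), ∇φ = (7.26, -2.94) → (0.82, -0.94) − 0.02·(7.26, -2.94) = (0.6748, -0.8812)
Step 3: at (0.6748, -0.8812), ∇φ = (5.8668, -2.85) → (0.6748, -0.8812) − 0.02·(5.8668, -2.85) = (0.557464, -0.8242)
φ(0.557464, -0.8242) = 2.45298000768

2.45298000768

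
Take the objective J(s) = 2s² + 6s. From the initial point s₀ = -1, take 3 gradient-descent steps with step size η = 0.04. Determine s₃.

J′(s) = 4s + 6
s₁ = -1 − 0.04·2 = -1.08
s₂ = -1.08 − 0.04·1.68 = -1.1472
s₃ = -1.1472 − 0.04·1.4112 = -1.203648

-1.203648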